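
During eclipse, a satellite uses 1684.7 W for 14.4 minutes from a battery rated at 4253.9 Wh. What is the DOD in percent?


E_used = P * t / 60 = 1684.7 * 14.4 / 60 = 404.3280 Wh
DOD = E_used / E_total * 100 = 404.3280 / 4253.9 * 100
DOD = 9.5049 %

9.5049 %


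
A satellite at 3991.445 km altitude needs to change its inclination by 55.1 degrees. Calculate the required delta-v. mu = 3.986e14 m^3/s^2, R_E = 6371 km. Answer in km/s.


r = 10362.4450 km = 1.0362445e+07 m
V = sqrt(mu/r) = 6202.0823 m/s
di = 55.1 deg = 0.9616764 rad
dV = 2*V*sin(di/2) = 2*6202.0823*sin(0.4808382)
dV = 5737.2053 m/s = 5.7372 km/s

5.7372 km/s


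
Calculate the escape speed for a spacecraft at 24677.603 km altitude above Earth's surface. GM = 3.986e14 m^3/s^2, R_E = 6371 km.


r = 6371.0 + 24677.603 = 31048.6030 km = 3.1048603e+07 m
v_esc = sqrt(2*mu/r) = sqrt(2*3.986e14 / 3.1048603e+07)
v_esc = 5067.1366 m/s = 5.0671 km/s

5.0671 km/s


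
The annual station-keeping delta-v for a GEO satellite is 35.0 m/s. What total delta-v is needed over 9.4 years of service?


dV = rate * years = 35.0 * 9.4
dV = 329.0000 m/s

329.0000 m/s


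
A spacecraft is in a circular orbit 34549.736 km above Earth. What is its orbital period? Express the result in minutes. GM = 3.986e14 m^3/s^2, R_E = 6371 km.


r = 40920.7360 km = 4.0920736e+07 m
T = 2*pi*sqrt(r^3/mu) = 2*pi*sqrt(6.8522044e+22 / 3.986e14)
T = 82380.8703 s = 1373.0145 min

1373.0145 minutes


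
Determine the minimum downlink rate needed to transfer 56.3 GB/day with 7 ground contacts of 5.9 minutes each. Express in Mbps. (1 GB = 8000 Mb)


total contact time = 7 * 5.9 * 60 = 2478.0000 s
data = 56.3 GB = 450400.0000 Mb
rate = 450400.0000 / 2478.0000 = 181.7595 Mbps

181.7595 Mbps


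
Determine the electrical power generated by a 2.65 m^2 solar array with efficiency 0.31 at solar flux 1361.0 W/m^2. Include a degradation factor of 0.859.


P = area * eta * S * degradation
P = 2.65 * 0.31 * 1361.0 * 0.859
P = 960.4148 W

960.4148 W


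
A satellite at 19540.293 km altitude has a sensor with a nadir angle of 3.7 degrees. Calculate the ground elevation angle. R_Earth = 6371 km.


r = R_E + alt = 25911.2930 km
Law of sines in the satellite / Earth-center / ground-point triangle:
  sin(nadir)/R_E = sin(90 + el)/r  =>  cos(el) = (r/R_E)*sin(nadir)
cos(el) = (25911.2930 / 6371.0000) * sin(3.7 deg) = 0.2624573
el = arccos(0.2624573) = 74.7841 deg
(Earth-central angle = 90 - nadir - el = 11.5159 deg)

74.7841 degrees


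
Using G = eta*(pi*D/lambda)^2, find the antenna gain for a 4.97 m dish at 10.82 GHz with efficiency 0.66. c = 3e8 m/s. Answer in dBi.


lambda = c/f = 3e8 / 1.082e+10 = 0.02772643 m
G = eta*(pi*D/lambda)^2 = 0.66*(pi*4.97/0.02772643)^2
G = 209299.6348 (linear)
G = 10*log10(209299.6348) = 53.2077 dBi

53.2077 dBi


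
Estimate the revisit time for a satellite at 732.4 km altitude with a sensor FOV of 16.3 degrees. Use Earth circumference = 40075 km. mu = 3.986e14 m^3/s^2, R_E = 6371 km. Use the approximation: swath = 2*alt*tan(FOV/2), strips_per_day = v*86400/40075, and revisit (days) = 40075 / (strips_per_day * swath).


swath = 2*732.4*tan(0.1422443) = 209.7762 km
v = sqrt(mu/r) = 7490.9261 m/s = 7.4909 km/s
strips/day = v*86400/40075 = 7.4909*86400/40075 = 16.1501
coverage/day = strips * swath = 16.1501 * 209.7762 = 3387.9113 km
revisit = 40075 / 3387.9113 = 11.8288 days

11.8288 days


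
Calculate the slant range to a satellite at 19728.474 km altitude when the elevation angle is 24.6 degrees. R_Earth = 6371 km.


h = 19728.474 km, el = 24.6 deg
d = -R_E*sin(el) + sqrt((R_E*sin(el))^2 + 2*R_E*h + h^2)
d = -6371.0000*sin(0.429351) + sqrt((6371.0000*0.4162808)^2 + 2*6371.0000*19728.474 + 19728.474^2)
d = 22796.3852 km

22796.3852 km


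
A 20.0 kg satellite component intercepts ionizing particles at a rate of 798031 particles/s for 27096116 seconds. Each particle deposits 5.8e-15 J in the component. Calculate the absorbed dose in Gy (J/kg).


Total energy deposited = rate * time * E_per
  = 798031 * 27096116 * 5.8e-15 = 0.1254165 J
Dose = E_total / mass = 0.1254165 / 20.0
Dose = 0.006270827 Gy

0.0063 Gy


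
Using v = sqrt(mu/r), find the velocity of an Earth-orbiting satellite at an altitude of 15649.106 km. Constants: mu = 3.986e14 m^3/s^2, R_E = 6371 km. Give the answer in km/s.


r = R_E + alt = 6371.0 + 15649.106 = 22020.1060 km = 2.2020106e+07 m
v = sqrt(mu/r) = sqrt(3.986e14 / 2.2020106e+07) = 4254.6020 m/s = 4.2546 km/s

4.2546 km/s


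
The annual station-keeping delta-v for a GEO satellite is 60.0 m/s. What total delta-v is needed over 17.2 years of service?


dV = rate * years = 60.0 * 17.2
dV = 1032.0000 m/s

1032.0000 m/s


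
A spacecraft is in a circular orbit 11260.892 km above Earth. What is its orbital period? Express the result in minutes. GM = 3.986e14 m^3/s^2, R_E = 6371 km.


r = 17631.8920 km = 1.7631892e+07 m
T = 2*pi*sqrt(r^3/mu) = 2*pi*sqrt(5.4814663e+21 / 3.986e14)
T = 23300.1972 s = 388.3366 min

388.3366 minutes


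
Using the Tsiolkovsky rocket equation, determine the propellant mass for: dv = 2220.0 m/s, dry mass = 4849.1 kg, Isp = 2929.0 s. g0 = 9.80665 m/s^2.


ve = Isp * g0 = 2929.0 * 9.80665 = 28723.677850 m/s
mass ratio = exp(dv/ve) = exp(2220.0/28723.677850) = 1.08035334
m_prop = m_dry * (mr - 1) = 4849.1 * (1.08035334 - 1)
m_prop = 389.6414 kg

389.6414 kg


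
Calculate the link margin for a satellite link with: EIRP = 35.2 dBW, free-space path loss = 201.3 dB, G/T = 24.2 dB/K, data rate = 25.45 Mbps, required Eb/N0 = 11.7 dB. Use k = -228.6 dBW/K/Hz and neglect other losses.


C/N0 = EIRP - FSPL + G/T - k = 35.2 - 201.3 + 24.2 - (-228.6)
C/N0 = 86.7000 dB-Hz
R_b = 25.45 Mbps = 2.545e+07 bps -> 10*log10(R_b) = 74.0569 dB-Hz
Eb/N0 = C/N0 - 10*log10(R_b) = 86.7000 - 74.0569 = 12.6431 dB
Margin = Eb/N0 - Eb/N0_req = 12.6431 - 11.7 = 0.9431221 dB (link closes)

0.9431 dB


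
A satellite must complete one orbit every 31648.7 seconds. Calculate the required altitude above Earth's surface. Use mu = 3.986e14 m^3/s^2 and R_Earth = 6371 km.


T = 31648.7 s
r = (mu*T^2/(4*pi^2))^(1/3) = (3.986e14 * 31648.7^2 / (4*pi^2))^(1/3)
r = 2.1625348e+07 m = 21625.3479 km
alt = r - R_E = 21625.3479 - 6371 = 15254.3479 km

15254.3479 km


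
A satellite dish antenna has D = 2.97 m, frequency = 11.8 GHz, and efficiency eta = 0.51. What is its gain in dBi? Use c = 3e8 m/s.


lambda = c/f = 3e8 / 1.18e+10 = 0.02542373 m
G = eta*(pi*D/lambda)^2 = 0.51*(pi*2.97/0.02542373)^2
G = 68691.7096 (linear)
G = 10*log10(68691.7096) = 48.3690 dBi

48.3690 dBi


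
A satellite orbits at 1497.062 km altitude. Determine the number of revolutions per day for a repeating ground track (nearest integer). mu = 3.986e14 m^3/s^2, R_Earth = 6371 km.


r = 7.868062e+06 m
T = 2*pi*sqrt(r^3/mu) = 6945.6498 s = 115.7608 min
revs/day = 1440 / 115.7608 = 12.4394
Rounded: 12 revolutions per day

12 revolutions per day


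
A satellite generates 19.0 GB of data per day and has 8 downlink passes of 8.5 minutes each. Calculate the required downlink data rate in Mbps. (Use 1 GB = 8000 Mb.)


total contact time = 8 * 8.5 * 60 = 4080.0000 s
data = 19.0 GB = 152000.0000 Mb
rate = 152000.0000 / 4080.0000 = 37.2549 Mbps

37.2549 Mbps


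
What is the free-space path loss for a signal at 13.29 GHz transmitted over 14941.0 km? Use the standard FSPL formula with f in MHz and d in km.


f = 13.29 GHz = 13290.0000 MHz
d = 14941.0 km
FSPL = 32.44 + 20*log10(13290.0000) + 20*log10(14941.0)
FSPL = 32.44 + 82.4705 + 83.4876
FSPL = 198.3981 dB

198.3981 dB


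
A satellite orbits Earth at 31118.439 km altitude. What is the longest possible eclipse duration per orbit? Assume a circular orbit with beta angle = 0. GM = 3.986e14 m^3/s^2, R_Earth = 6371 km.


r = 37489.4390 km
T = 1203.9914 min
Eclipse fraction = arcsin(R_E/r)/pi = arcsin(6371.0000/37489.4390)/pi
= arcsin(0.1699412)/pi = 0.05435778
Eclipse duration = 0.05435778 * 1203.9914 = 65.4463 min

65.4463 minutes


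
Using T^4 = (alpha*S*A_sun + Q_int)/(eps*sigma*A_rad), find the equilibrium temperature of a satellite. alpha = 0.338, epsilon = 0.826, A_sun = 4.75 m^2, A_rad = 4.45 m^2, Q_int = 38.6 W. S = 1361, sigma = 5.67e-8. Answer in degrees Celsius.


Numerator = alpha*S*A_sun + Q_int = 0.338*1361*4.75 + 38.6 = 2223.6855 W
Denominator = eps*sigma*A_rad = 0.826*5.67e-8*4.45 = 2.0841219e-07 W/K^4
T^4 = 1.0669652e+10 K^4
T = 321.3938 K = 48.2438 C

48.2438 degrees Celsius


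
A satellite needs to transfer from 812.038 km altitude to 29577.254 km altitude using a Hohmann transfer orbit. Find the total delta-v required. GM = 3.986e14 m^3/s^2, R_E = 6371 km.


r1 = 7183.0380 km = 7.183038e+06 m
r2 = 35948.2540 km = 3.5948254e+07 m
dv1 = sqrt(mu/r1)*(sqrt(2*r2/(r1+r2)) - 1) = 2168.4377 m/s
dv2 = sqrt(mu/r2)*(1 - sqrt(2*r1/(r1+r2))) = 1408.1137 m/s
total dv = |dv1| + |dv2| = 2168.4377 + 1408.1137 = 3576.5513 m/s = 3.5766 km/s

3.5766 km/s


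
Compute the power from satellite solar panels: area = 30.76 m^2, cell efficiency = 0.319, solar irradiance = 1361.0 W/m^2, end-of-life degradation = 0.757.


P = area * eta * S * degradation
P = 30.76 * 0.319 * 1361.0 * 0.757
P = 10109.5312 W

10109.5312 W


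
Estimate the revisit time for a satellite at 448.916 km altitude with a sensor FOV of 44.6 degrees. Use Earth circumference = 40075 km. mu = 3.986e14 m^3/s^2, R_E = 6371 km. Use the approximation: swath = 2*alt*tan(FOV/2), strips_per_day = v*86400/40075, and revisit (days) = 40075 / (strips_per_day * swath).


swath = 2*448.916*tan(0.3892084) = 368.2277 km
v = sqrt(mu/r) = 7645.0290 m/s = 7.6450 km/s
strips/day = v*86400/40075 = 7.6450*86400/40075 = 16.4824
coverage/day = strips * swath = 16.4824 * 368.2277 = 6069.2615 km
revisit = 40075 / 6069.2615 = 6.6029 days

6.6029 days


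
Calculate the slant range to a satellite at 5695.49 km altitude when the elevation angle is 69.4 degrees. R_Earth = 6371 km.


h = 5695.49 km, el = 69.4 deg
d = -R_E*sin(el) + sqrt((R_E*sin(el))^2 + 2*R_E*h + h^2)
d = -6371.0000*sin(1.2113) + sqrt((6371.0000*0.9360595)^2 + 2*6371.0000*5695.49 + 5695.49^2)
d = 5892.8180 km

5892.8180 km


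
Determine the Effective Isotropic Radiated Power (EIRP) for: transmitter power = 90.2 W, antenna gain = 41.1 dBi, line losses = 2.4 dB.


Pt = 90.2 W = 19.5521 dBW
EIRP = Pt_dBW + Gt - losses = 19.5521 + 41.1 - 2.4 = 58.2521 dBW

58.2521 dBW


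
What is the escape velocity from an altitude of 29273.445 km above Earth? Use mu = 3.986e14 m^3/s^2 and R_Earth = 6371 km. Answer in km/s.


r = 6371.0 + 29273.445 = 35644.4450 km = 3.5644445e+07 m
v_esc = sqrt(2*mu/r) = sqrt(2*3.986e14 / 3.5644445e+07)
v_esc = 4729.2004 m/s = 4.7292 km/s

4.7292 km/s


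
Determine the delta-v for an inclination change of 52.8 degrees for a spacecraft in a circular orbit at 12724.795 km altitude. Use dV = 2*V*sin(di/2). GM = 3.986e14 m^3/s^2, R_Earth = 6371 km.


r = 19095.7950 km = 1.9095795e+07 m
V = sqrt(mu/r) = 4568.7750 m/s
di = 52.8 deg = 0.9215338 rad
dV = 2*V*sin(di/2) = 2*4568.7750*sin(0.4607669)
dV = 4062.8762 m/s = 4.0629 km/s

4.0629 km/s


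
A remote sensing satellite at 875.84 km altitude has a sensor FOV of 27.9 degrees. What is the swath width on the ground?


FOV = 27.9 deg = 0.4869469 rad
swath = 2 * alt * tan(FOV/2) = 2 * 875.84 * tan(0.2434734)
swath = 2 * 875.84 * 0.2484013
swath = 435.1196 km

435.1196 km


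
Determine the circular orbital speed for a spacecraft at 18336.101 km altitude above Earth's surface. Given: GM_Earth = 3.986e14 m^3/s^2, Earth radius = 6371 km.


r = R_E + alt = 6371.0 + 18336.101 = 24707.1010 km = 2.4707101e+07 m
v = sqrt(mu/r) = sqrt(3.986e14 / 2.4707101e+07) = 4016.5923 m/s = 4.0166 km/s

4.0166 km/s


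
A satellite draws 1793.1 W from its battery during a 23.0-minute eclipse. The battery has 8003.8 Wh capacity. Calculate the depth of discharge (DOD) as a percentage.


E_used = P * t / 60 = 1793.1 * 23.0 / 60 = 687.3550 Wh
DOD = E_used / E_total * 100 = 687.3550 / 8003.8 * 100
DOD = 8.5879 %

8.5879 %


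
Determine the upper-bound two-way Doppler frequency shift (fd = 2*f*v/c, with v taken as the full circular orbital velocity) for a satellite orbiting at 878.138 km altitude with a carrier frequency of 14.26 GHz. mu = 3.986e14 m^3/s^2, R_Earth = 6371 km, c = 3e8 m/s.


r = 7.249138e+06 m
v = sqrt(mu/r) = 7415.2443 m/s (worst-case radial velocity)
f = 14.26 GHz = 1.426e+10 Hz
fd = 2*f*v/c = 2*1.426e+10*7415.2443/3.0e+08
fd = 704942.5578 Hz

704942.5578 Hz


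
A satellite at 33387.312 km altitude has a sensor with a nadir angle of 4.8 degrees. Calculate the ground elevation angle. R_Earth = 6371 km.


r = R_E + alt = 39758.3120 km
Law of sines in the satellite / Earth-center / ground-point triangle:
  sin(nadir)/R_E = sin(90 + el)/r  =>  cos(el) = (r/R_E)*sin(nadir)
cos(el) = (39758.3120 / 6371.0000) * sin(4.8 deg) = 0.5221927
el = arccos(0.5221927) = 58.5206 deg
(Earth-central angle = 90 - nadir - el = 26.6794 deg)

58.5206 degrees


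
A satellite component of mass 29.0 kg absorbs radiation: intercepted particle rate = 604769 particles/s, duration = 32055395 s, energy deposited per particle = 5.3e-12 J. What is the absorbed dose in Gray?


Total energy deposited = rate * time * E_per
  = 604769 * 32055395 * 5.3e-12 = 102.7464 J
Dose = E_total / mass = 102.7464 / 29.0
Dose = 3.5430 Gy

3.5430 Gy


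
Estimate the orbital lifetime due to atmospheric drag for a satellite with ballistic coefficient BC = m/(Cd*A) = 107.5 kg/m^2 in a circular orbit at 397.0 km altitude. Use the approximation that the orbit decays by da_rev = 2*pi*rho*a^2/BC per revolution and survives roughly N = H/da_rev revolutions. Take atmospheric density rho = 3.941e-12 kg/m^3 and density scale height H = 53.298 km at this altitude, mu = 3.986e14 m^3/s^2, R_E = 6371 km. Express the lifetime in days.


a = R_E + alt = 6768.0000 km = 6.768e+06 m
da_rev = 2*pi*rho*a^2/BC = 2*pi*3.941e-12*(6.768e+06)^2/107.5 = 10.551119 m per revolution
N = H/da_rev = 53298.0000 m / 10.551119 m = 5051.4071 revolutions
P = 2*pi*sqrt(a^3/mu) = 5541.1735 s
lifetime = N*P = 5051.4071 * 5541.1735 = 2.7990723e+07 s = 323.9667 days

323.9667 days


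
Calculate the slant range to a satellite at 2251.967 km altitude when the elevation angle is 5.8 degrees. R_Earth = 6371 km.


h = 2251.967 km, el = 5.8 deg
d = -R_E*sin(el) + sqrt((R_E*sin(el))^2 + 2*R_E*h + h^2)
d = -6371.0000*sin(0.1012291) + sqrt((6371.0000*0.1010563)^2 + 2*6371.0000*2251.967 + 2251.967^2)
d = 5202.5740 km

5202.5740 km


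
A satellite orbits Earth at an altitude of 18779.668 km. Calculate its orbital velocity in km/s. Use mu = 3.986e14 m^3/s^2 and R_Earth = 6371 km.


r = R_E + alt = 6371.0 + 18779.668 = 25150.6680 km = 2.5150668e+07 m
v = sqrt(mu/r) = sqrt(3.986e14 / 2.5150668e+07) = 3981.0157 m/s = 3.9810 km/s

3.9810 km/s


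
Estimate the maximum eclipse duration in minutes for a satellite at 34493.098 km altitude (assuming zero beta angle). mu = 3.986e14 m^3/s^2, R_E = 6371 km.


r = 40864.0980 km
T = 1370.1649 min
Eclipse fraction = arcsin(R_E/r)/pi = arcsin(6371.0000/40864.0980)/pi
= arcsin(0.155907)/pi = 0.04983003
Eclipse duration = 0.04983003 * 1370.1649 = 68.2754 min

68.2754 minutes


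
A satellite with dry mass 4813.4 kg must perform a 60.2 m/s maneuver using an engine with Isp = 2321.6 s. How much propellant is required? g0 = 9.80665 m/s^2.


ve = Isp * g0 = 2321.6 * 9.80665 = 22767.118640 m/s
mass ratio = exp(dv/ve) = exp(60.2/22767.118640) = 1.00264766
m_prop = m_dry * (mr - 1) = 4813.4 * (1.00264766 - 1)
m_prop = 12.7443 kg

12.7443 kg


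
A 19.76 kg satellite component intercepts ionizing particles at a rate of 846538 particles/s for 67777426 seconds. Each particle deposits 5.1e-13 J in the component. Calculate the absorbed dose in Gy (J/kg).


Total energy deposited = rate * time * E_per
  = 846538 * 67777426 * 5.1e-13 = 29.2618 J
Dose = E_total / mass = 29.2618 / 19.76
Dose = 1.4809 Gy

1.4809 Gy


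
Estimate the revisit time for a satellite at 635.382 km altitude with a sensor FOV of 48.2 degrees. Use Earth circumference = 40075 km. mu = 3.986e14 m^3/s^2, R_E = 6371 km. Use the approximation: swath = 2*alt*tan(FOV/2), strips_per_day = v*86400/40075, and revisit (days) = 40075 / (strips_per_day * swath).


swath = 2*635.382*tan(0.4206243) = 568.4402 km
v = sqrt(mu/r) = 7542.6115 m/s = 7.5426 km/s
strips/day = v*86400/40075 = 7.5426*86400/40075 = 16.2616
coverage/day = strips * swath = 16.2616 * 568.4402 = 9243.7191 km
revisit = 40075 / 9243.7191 = 4.3354 days

4.3354 days


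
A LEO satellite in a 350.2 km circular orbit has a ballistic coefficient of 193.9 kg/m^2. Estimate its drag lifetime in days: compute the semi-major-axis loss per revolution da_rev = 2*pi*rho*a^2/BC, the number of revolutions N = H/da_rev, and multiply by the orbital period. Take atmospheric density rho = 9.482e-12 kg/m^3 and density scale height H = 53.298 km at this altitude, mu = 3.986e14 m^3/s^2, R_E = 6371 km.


a = R_E + alt = 6721.2000 km = 6.7212e+06 m
da_rev = 2*pi*rho*a^2/BC = 2*pi*9.482e-12*(6.7212e+06)^2/193.9 = 13.880198 m per revolution
N = H/da_rev = 53298.0000 m / 13.880198 m = 3839.8589 revolutions
P = 2*pi*sqrt(a^3/mu) = 5483.7980 s
lifetime = N*P = 3839.8589 * 5483.7980 = 2.1057011e+07 s = 243.7154 days

243.7154 days


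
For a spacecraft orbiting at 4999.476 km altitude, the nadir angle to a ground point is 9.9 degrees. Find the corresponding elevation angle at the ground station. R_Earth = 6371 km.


r = R_E + alt = 11370.4760 km
Law of sines in the satellite / Earth-center / ground-point triangle:
  sin(nadir)/R_E = sin(90 + el)/r  =>  cos(el) = (r/R_E)*sin(nadir)
cos(el) = (11370.4760 / 6371.0000) * sin(9.9 deg) = 0.306846
el = arccos(0.306846) = 72.1307 deg
(Earth-central angle = 90 - nadir - el = 7.9693 deg)

72.1307 degrees


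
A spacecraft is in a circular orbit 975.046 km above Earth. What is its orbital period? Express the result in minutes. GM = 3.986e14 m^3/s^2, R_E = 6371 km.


r = 7346.0460 km = 7.346046e+06 m
T = 2*pi*sqrt(r^3/mu) = 2*pi*sqrt(3.964249e+20 / 3.986e14)
T = 6266.0187 s = 104.4336 min

104.4336 minutes


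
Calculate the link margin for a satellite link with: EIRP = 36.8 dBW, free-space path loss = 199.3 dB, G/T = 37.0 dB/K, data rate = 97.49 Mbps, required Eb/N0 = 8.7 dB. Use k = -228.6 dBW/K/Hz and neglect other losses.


C/N0 = EIRP - FSPL + G/T - k = 36.8 - 199.3 + 37.0 - (-228.6)
C/N0 = 103.1000 dB-Hz
R_b = 97.49 Mbps = 9.749e+07 bps -> 10*log10(R_b) = 79.8896 dB-Hz
Eb/N0 = C/N0 - 10*log10(R_b) = 103.1000 - 79.8896 = 23.2104 dB
Margin = Eb/N0 - Eb/N0_req = 23.2104 - 8.7 = 14.5104 dB (link closes)

14.5104 dB


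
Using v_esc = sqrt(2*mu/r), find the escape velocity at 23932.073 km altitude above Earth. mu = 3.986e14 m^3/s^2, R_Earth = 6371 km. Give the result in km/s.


r = 6371.0 + 23932.073 = 30303.0730 km = 3.0303073e+07 m
v_esc = sqrt(2*mu/r) = sqrt(2*3.986e14 / 3.0303073e+07)
v_esc = 5129.0899 m/s = 5.1291 km/s

5.1291 km/s


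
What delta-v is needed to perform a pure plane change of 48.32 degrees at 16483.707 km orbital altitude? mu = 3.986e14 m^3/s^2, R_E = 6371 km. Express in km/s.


r = 22854.7070 km = 2.2854707e+07 m
V = sqrt(mu/r) = 4176.1955 m/s
di = 48.32 deg = 0.8433431 rad
dV = 2*V*sin(di/2) = 2*4176.1955*sin(0.4216715)
dV = 3418.5180 m/s = 3.4185 km/s

3.4185 km/s


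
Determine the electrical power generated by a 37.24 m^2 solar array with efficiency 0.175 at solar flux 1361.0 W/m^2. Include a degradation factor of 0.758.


P = area * eta * S * degradation
P = 37.24 * 0.175 * 1361.0 * 0.758
P = 6723.1848 W

6723.1848 W


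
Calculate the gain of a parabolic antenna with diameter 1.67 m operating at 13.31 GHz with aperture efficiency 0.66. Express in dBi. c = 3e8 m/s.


lambda = c/f = 3e8 / 1.331e+10 = 0.02253944 m
G = eta*(pi*D/lambda)^2 = 0.66*(pi*1.67/0.02253944)^2
G = 35759.4001 (linear)
G = 10*log10(35759.4001) = 45.5339 dBi

45.5339 dBi


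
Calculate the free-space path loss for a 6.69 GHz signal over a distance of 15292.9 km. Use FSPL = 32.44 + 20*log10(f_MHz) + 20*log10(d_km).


f = 6.69 GHz = 6690.0000 MHz
d = 15292.9 km
FSPL = 32.44 + 20*log10(6690.0000) + 20*log10(15292.9)
FSPL = 32.44 + 76.5085 + 83.6898
FSPL = 192.6383 dB

192.6383 dB


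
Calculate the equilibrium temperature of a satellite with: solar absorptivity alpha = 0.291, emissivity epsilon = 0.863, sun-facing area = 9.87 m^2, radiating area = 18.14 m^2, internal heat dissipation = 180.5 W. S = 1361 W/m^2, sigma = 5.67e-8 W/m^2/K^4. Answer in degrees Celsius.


Numerator = alpha*S*A_sun + Q_int = 0.291*1361*9.87 + 180.5 = 4089.5234 W
Denominator = eps*sigma*A_rad = 0.863*5.67e-8*18.14 = 8.8762829e-07 W/K^4
T^4 = 4.6072476e+09 K^4
T = 260.5316 K = -12.6184 C

-12.6184 degrees Celsius


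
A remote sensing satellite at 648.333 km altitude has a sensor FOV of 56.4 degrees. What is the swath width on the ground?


FOV = 56.4 deg = 0.9843657 rad
swath = 2 * alt * tan(FOV/2) = 2 * 648.333 * tan(0.4921828)
swath = 2 * 648.333 * 0.5361953
swath = 695.2662 km

695.2662 km


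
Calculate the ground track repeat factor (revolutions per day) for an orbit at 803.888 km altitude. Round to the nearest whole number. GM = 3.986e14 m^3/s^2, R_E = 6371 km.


r = 7.174888e+06 m
T = 2*pi*sqrt(r^3/mu) = 6048.3082 s = 100.8051 min
revs/day = 1440 / 100.8051 = 14.2850
Rounded: 14 revolutions per day

14 revolutions per day


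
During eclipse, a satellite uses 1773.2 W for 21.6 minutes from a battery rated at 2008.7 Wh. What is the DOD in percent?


E_used = P * t / 60 = 1773.2 * 21.6 / 60 = 638.3520 Wh
DOD = E_used / E_total * 100 = 638.3520 / 2008.7 * 100
DOD = 31.7794 %

31.7794 %


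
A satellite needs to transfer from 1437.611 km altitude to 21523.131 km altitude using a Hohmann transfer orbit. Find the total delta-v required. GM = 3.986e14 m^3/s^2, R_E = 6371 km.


r1 = 7808.6110 km = 7.808611e+06 m
r2 = 27894.1310 km = 2.7894131e+07 m
dv1 = sqrt(mu/r1)*(sqrt(2*r2/(r1+r2)) - 1) = 1786.3841 m/s
dv2 = sqrt(mu/r2)*(1 - sqrt(2*r1/(r1+r2))) = 1280.0435 m/s
total dv = |dv1| + |dv2| = 1786.3841 + 1280.0435 = 3066.4276 m/s = 3.0664 km/s

3.0664 km/s


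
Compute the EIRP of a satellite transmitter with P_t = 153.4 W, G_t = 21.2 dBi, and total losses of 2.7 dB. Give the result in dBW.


Pt = 153.4 W = 21.8583 dBW
EIRP = Pt_dBW + Gt - losses = 21.8583 + 21.2 - 2.7 = 40.3583 dBW

40.3583 dBW


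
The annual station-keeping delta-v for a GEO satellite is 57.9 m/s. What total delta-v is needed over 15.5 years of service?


dV = rate * years = 57.9 * 15.5
dV = 897.4500 m/s

897.4500 m/s


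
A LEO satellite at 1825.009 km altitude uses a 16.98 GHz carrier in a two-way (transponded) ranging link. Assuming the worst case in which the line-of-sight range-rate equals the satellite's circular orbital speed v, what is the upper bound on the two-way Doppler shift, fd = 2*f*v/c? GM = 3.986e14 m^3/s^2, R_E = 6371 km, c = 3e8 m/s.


r = 8.196009e+06 m
v = sqrt(mu/r) = 6973.7670 m/s (worst-case radial velocity)
f = 16.98 GHz = 1.698e+10 Hz
fd = 2*f*v/c = 2*1.698e+10*6973.7670/3.0e+08
fd = 789430.4258 Hz

789430.4258 Hz


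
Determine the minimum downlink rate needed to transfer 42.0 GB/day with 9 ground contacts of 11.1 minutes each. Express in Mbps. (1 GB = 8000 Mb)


total contact time = 9 * 11.1 * 60 = 5994.0000 s
data = 42.0 GB = 336000.0000 Mb
rate = 336000.0000 / 5994.0000 = 56.0561 Mbps

56.0561 Mbps


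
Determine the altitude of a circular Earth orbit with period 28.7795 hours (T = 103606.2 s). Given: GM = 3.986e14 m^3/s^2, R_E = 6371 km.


T = 103606.2 s
r = (mu*T^2/(4*pi^2))^(1/3) = (3.986e14 * 103606.2^2 / (4*pi^2))^(1/3)
r = 4.7677816e+07 m = 47677.8156 km
alt = r - R_E = 47677.8156 - 6371 = 41306.8156 km

41306.8156 km


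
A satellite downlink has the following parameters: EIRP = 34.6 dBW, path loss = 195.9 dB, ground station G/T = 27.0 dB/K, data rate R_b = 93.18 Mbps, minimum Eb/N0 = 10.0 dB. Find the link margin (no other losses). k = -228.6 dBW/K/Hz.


C/N0 = EIRP - FSPL + G/T - k = 34.6 - 195.9 + 27.0 - (-228.6)
C/N0 = 94.3000 dB-Hz
R_b = 93.18 Mbps = 9.318e+07 bps -> 10*log10(R_b) = 79.6932 dB-Hz
Eb/N0 = C/N0 - 10*log10(R_b) = 94.3000 - 79.6932 = 14.6068 dB
Margin = Eb/N0 - Eb/N0_req = 14.6068 - 10.0 = 4.6068 dB (link closes)

4.6068 dB


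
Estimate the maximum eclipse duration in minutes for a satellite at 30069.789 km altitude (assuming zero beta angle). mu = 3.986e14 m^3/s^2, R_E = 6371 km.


r = 36440.7890 km
T = 1153.8295 min
Eclipse fraction = arcsin(R_E/r)/pi = arcsin(6371.0000/36440.7890)/pi
= arcsin(0.1748316)/pi = 0.05593809
Eclipse duration = 0.05593809 * 1153.8295 = 64.5430 min

64.5430 minutes


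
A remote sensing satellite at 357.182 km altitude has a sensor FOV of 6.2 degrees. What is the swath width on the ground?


FOV = 6.2 deg = 0.1082104 rad
swath = 2 * alt * tan(FOV/2) = 2 * 357.182 * tan(0.05410521)
swath = 2 * 357.182 * 0.05415806
swath = 38.6886 km

38.6886 km


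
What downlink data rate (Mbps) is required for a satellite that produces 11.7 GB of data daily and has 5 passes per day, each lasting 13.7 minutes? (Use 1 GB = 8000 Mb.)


total contact time = 5 * 13.7 * 60 = 4110.0000 s
data = 11.7 GB = 93600.0000 Mb
rate = 93600.0000 / 4110.0000 = 22.7737 Mbps

22.7737 Mbps


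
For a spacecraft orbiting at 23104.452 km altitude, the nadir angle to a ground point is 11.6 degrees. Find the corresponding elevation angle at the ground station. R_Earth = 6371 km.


r = R_E + alt = 29475.4520 km
Law of sines in the satellite / Earth-center / ground-point triangle:
  sin(nadir)/R_E = sin(90 + el)/r  =>  cos(el) = (r/R_E)*sin(nadir)
cos(el) = (29475.4520 / 6371.0000) * sin(11.6 deg) = 0.9302876
el = arccos(0.9302876) = 21.5203 deg
(Earth-central angle = 90 - nadir - el = 56.8797 deg)

21.5203 degrees


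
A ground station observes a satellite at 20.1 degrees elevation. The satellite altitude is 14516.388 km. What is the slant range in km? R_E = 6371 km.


h = 14516.388 km, el = 20.1 deg
d = -R_E*sin(el) + sqrt((R_E*sin(el))^2 + 2*R_E*h + h^2)
d = -6371.0000*sin(0.3508112) + sqrt((6371.0000*0.3436597)^2 + 2*6371.0000*14516.388 + 14516.388^2)
d = 17822.7167 km

17822.7167 km


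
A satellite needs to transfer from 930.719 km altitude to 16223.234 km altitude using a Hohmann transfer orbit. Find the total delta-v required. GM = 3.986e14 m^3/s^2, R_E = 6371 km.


r1 = 7301.7190 km = 7.301719e+06 m
r2 = 22594.2340 km = 2.2594234e+07 m
dv1 = sqrt(mu/r1)*(sqrt(2*r2/(r1+r2)) - 1) = 1695.2223 m/s
dv2 = sqrt(mu/r2)*(1 - sqrt(2*r1/(r1+r2))) = 1264.6371 m/s
total dv = |dv1| + |dv2| = 1695.2223 + 1264.6371 = 2959.8595 m/s = 2.9599 km/s

2.9599 km/s


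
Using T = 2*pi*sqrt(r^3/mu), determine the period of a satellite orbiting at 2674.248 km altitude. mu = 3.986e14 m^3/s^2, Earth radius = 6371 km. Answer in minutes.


r = 9045.2480 km = 9.045248e+06 m
T = 2*pi*sqrt(r^3/mu) = 2*pi*sqrt(7.4005064e+20 / 3.986e14)
T = 8561.3438 s = 142.6891 min

142.6891 minutes


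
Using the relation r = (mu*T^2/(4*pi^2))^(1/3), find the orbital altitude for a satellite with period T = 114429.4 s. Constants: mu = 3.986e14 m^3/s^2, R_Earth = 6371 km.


T = 114429.4 s
r = (mu*T^2/(4*pi^2))^(1/3) = (3.986e14 * 114429.4^2 / (4*pi^2))^(1/3)
r = 5.0942971e+07 m = 50942.9706 km
alt = r - R_E = 50942.9706 - 6371 = 44571.9706 km

44571.9706 km


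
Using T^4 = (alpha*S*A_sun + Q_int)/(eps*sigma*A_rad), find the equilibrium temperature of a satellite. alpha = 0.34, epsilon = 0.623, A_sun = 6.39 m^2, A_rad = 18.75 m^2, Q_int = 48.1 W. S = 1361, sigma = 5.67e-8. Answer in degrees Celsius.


Numerator = alpha*S*A_sun + Q_int = 0.34*1361*6.39 + 48.1 = 3005.0086 W
Denominator = eps*sigma*A_rad = 0.623*5.67e-8*18.75 = 6.6232687e-07 W/K^4
T^4 = 4.5370477e+09 K^4
T = 259.5334 K = -13.6166 C

-13.6166 degrees Celsius


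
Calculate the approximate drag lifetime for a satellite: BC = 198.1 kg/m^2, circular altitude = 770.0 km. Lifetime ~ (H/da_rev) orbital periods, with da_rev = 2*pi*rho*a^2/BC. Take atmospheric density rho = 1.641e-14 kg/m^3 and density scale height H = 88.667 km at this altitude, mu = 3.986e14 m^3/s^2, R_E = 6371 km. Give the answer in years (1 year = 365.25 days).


a = R_E + alt = 7141.0000 km = 7.141e+06 m
da_rev = 2*pi*rho*a^2/BC = 2*pi*1.641e-14*(7.141e+06)^2/198.1 = 0.0265412908 m per revolution
N = H/da_rev = 88667.0000 m / 0.0265412908 m = 3.3407192e+06 revolutions
P = 2*pi*sqrt(a^3/mu) = 6005.5083 s
lifetime = N*P = 3.3407192e+06 * 6005.5083 = 2.0062717e+10 s = 232207.3717 days
years = 232207.3717 / 365.25 = 635.7491 years

635.7491 years


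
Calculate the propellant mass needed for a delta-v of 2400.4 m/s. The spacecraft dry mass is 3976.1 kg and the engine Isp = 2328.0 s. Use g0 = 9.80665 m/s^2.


ve = Isp * g0 = 2328.0 * 9.80665 = 22829.881200 m/s
mass ratio = exp(dv/ve) = exp(2400.4/22829.881200) = 1.11086935
m_prop = m_dry * (mr - 1) = 3976.1 * (1.11086935 - 1)
m_prop = 440.8276 kg

440.8276 kg


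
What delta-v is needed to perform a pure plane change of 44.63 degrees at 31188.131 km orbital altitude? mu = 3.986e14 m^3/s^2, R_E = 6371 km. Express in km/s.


r = 37559.1310 km = 3.7559131e+07 m
V = sqrt(mu/r) = 3257.6984 m/s
di = 44.63 deg = 0.7789404 rad
dV = 2*V*sin(di/2) = 2*3257.6984*sin(0.3894702)
dV = 2473.8855 m/s = 2.4739 km/s

2.4739 km/s


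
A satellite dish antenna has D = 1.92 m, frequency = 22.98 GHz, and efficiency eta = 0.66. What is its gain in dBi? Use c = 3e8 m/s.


lambda = c/f = 3e8 / 2.298e+10 = 0.01305483 m
G = eta*(pi*D/lambda)^2 = 0.66*(pi*1.92/0.01305483)^2
G = 140897.6266 (linear)
G = 10*log10(140897.6266) = 51.4890 dBi

51.4890 dBi


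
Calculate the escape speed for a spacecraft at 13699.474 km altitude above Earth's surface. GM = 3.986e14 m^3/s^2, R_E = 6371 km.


r = 6371.0 + 13699.474 = 20070.4740 km = 2.0070474e+07 m
v_esc = sqrt(2*mu/r) = sqrt(2*3.986e14 / 2.0070474e+07)
v_esc = 6302.3836 m/s = 6.3024 km/s

6.3024 km/s


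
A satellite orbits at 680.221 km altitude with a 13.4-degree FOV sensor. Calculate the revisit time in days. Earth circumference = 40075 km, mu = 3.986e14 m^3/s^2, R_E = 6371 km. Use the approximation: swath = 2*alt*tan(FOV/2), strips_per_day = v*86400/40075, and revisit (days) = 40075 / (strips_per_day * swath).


swath = 2*680.221*tan(0.1169371) = 159.8152 km
v = sqrt(mu/r) = 7518.5914 m/s = 7.5186 km/s
strips/day = v*86400/40075 = 7.5186*86400/40075 = 16.2098
coverage/day = strips * swath = 16.2098 * 159.8152 = 2590.5668 km
revisit = 40075 / 2590.5668 = 15.4696 days

15.4696 days


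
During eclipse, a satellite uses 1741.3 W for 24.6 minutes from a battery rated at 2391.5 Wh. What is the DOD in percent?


E_used = P * t / 60 = 1741.3 * 24.6 / 60 = 713.9330 Wh
DOD = E_used / E_total * 100 = 713.9330 / 2391.5 * 100
DOD = 29.8529 %

29.8529 %


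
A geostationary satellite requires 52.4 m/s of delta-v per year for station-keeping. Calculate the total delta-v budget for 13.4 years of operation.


dV = rate * years = 52.4 * 13.4
dV = 702.1600 m/s

702.1600 m/s


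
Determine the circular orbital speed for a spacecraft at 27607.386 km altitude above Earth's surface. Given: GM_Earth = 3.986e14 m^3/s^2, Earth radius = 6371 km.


r = R_E + alt = 6371.0 + 27607.386 = 33978.3860 km = 3.3978386e+07 m
v = sqrt(mu/r) = sqrt(3.986e14 / 3.3978386e+07) = 3425.0528 m/s = 3.4251 km/s

3.4251 km/s


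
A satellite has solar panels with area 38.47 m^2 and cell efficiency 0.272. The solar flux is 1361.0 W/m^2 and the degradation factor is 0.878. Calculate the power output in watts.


P = area * eta * S * degradation
P = 38.47 * 0.272 * 1361.0 * 0.878
P = 12503.8493 W

12503.8493 W


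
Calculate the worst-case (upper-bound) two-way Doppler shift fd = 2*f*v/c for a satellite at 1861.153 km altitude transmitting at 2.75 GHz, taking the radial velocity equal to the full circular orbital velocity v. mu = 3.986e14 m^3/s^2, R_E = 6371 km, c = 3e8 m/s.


r = 8.232153e+06 m
v = sqrt(mu/r) = 6958.4407 m/s (worst-case radial velocity)
f = 2.75 GHz = 2.75e+09 Hz
fd = 2*f*v/c = 2*2.75e+09*6958.4407/3.0e+08
fd = 127571.4128 Hz

127571.4128 Hz


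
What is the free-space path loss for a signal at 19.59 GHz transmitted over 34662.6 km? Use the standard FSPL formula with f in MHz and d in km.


f = 19.59 GHz = 19590.0000 MHz
d = 34662.6 km
FSPL = 32.44 + 20*log10(19590.0000) + 20*log10(34662.6)
FSPL = 32.44 + 85.8407 + 90.7972
FSPL = 209.0779 dB

209.0779 dB


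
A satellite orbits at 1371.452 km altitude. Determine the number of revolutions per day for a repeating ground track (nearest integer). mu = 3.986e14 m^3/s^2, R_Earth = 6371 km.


r = 7.742452e+06 m
T = 2*pi*sqrt(r^3/mu) = 6779.9892 s = 112.9998 min
revs/day = 1440 / 112.9998 = 12.7434
Rounded: 13 revolutions per day

13 revolutions per day


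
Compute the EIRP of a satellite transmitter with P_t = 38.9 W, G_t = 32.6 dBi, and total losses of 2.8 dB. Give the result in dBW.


Pt = 38.9 W = 15.8995 dBW
EIRP = Pt_dBW + Gt - losses = 15.8995 + 32.6 - 2.8 = 45.6995 dBW

45.6995 dBW


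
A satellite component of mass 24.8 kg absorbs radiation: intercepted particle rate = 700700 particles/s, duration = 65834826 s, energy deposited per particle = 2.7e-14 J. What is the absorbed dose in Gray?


Total energy deposited = rate * time * E_per
  = 700700 * 65834826 * 2.7e-14 = 1.2455 J
Dose = E_total / mass = 1.2455 / 24.8
Dose = 0.05022268 Gy

0.0502 Gy


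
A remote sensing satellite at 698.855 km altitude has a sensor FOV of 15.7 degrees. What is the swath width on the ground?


FOV = 15.7 deg = 0.2740167 rad
swath = 2 * alt * tan(FOV/2) = 2 * 698.855 * tan(0.1370083)
swath = 2 * 698.855 * 0.1378721
swath = 192.7052 km

192.7052 km


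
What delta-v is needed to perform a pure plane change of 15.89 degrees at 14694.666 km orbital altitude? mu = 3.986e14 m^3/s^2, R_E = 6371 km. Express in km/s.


r = 21065.6660 km = 2.1065666e+07 m
V = sqrt(mu/r) = 4349.9178 m/s
di = 15.89 deg = 0.2773328 rad
dV = 2*V*sin(di/2) = 2*4349.9178*sin(0.1386664)
dV = 1202.5126 m/s = 1.2025 km/s

1.2025 km/s


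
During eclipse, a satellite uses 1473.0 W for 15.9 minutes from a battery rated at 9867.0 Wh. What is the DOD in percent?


E_used = P * t / 60 = 1473.0 * 15.9 / 60 = 390.3450 Wh
DOD = E_used / E_total * 100 = 390.3450 / 9867.0 * 100
DOD = 3.9561 %

3.9561 %


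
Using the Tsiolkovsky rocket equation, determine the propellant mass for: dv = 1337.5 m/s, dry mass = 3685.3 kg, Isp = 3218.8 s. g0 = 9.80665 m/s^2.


ve = Isp * g0 = 3218.8 * 9.80665 = 31565.645020 m/s
mass ratio = exp(dv/ve) = exp(1337.5/31565.645020) = 1.04328252
m_prop = m_dry * (mr - 1) = 3685.3 * (1.04328252 - 1)
m_prop = 159.5091 kg

159.5091 kg


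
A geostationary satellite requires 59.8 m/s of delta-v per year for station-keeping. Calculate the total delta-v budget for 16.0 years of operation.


dV = rate * years = 59.8 * 16.0
dV = 956.8000 m/s

956.8000 m/s


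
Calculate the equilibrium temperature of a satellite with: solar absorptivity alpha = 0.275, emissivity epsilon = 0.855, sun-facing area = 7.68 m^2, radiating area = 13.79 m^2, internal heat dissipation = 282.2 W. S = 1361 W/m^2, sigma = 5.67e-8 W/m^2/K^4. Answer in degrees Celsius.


Numerator = alpha*S*A_sun + Q_int = 0.275*1361*7.68 + 282.2 = 3156.6320 W
Denominator = eps*sigma*A_rad = 0.855*5.67e-8*13.79 = 6.6851851e-07 W/K^4
T^4 = 4.7218318e+09 K^4
T = 262.1366 K = -11.0134 C

-11.0134 degrees Celsius


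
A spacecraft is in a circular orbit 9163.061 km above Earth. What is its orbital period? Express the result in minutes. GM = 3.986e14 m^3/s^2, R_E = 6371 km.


r = 15534.0610 km = 1.5534061e+07 m
T = 2*pi*sqrt(r^3/mu) = 2*pi*sqrt(3.7484785e+21 / 3.986e14)
T = 19268.0929 s = 321.1349 min

321.1349 minutes


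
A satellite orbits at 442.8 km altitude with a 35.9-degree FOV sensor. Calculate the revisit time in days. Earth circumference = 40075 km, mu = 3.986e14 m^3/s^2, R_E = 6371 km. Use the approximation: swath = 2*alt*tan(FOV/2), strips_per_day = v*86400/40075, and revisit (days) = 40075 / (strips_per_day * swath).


swath = 2*442.8*tan(0.3132866) = 286.8947 km
v = sqrt(mu/r) = 7648.4592 m/s = 7.6485 km/s
strips/day = v*86400/40075 = 7.6485*86400/40075 = 16.4898
coverage/day = strips * swath = 16.4898 * 286.8947 = 4730.8230 km
revisit = 40075 / 4730.8230 = 8.4710 days

8.4710 days


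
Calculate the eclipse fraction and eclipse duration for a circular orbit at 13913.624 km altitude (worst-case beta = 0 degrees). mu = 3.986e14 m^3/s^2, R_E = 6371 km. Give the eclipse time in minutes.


r = 20284.6240 km
T = 479.1929 min
Eclipse fraction = arcsin(R_E/r)/pi = arcsin(6371.0000/20284.6240)/pi
= arcsin(0.3140803)/pi = 0.1016961
Eclipse duration = 0.1016961 * 479.1929 = 48.7321 min

48.7321 minutes


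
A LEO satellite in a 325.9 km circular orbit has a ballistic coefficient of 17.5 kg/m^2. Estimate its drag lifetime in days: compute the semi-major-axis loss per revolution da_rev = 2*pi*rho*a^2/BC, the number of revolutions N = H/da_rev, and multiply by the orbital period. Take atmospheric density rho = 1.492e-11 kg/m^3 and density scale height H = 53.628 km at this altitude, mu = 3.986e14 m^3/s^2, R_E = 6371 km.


a = R_E + alt = 6696.9000 km = 6.6969e+06 m
da_rev = 2*pi*rho*a^2/BC = 2*pi*1.492e-11*(6.6969e+06)^2/17.5 = 240.247165 m per revolution
N = H/da_rev = 53628.0000 m / 240.247165 m = 223.2201 revolutions
P = 2*pi*sqrt(a^3/mu) = 5454.0855 s
lifetime = N*P = 223.2201 * 5454.0855 = 1.2174616e+06 s = 14.0910 days

14.0910 days


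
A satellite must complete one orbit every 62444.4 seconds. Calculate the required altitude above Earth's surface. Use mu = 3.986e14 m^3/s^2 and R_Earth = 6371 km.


T = 62444.4 s
r = (mu*T^2/(4*pi^2))^(1/3) = (3.986e14 * 62444.4^2 / (4*pi^2))^(1/3)
r = 3.4018998e+07 m = 34018.9980 km
alt = r - R_E = 34018.9980 - 6371 = 27647.9980 km

27647.9980 km


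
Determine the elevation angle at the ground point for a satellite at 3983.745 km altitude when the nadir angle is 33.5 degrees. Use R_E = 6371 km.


r = R_E + alt = 10354.7450 km
Law of sines in the satellite / Earth-center / ground-point triangle:
  sin(nadir)/R_E = sin(90 + el)/r  =>  cos(el) = (r/R_E)*sin(nadir)
cos(el) = (10354.7450 / 6371.0000) * sin(33.5 deg) = 0.8970596
el = arccos(0.8970596) = 26.2258 deg
(Earth-central angle = 90 - nadir - el = 30.2742 deg)

26.2258 degrees


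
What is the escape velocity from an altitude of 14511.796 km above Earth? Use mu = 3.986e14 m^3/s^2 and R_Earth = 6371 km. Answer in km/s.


r = 6371.0 + 14511.796 = 20882.7960 km = 2.0882796e+07 m
v_esc = sqrt(2*mu/r) = sqrt(2*3.986e14 / 2.0882796e+07)
v_esc = 6178.5892 m/s = 6.1786 km/s

6.1786 km/s


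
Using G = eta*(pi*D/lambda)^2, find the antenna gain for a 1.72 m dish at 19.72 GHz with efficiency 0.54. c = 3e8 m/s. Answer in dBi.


lambda = c/f = 3e8 / 1.972e+10 = 0.01521298 m
G = eta*(pi*D/lambda)^2 = 0.54*(pi*1.72/0.01521298)^2
G = 68127.3837 (linear)
G = 10*log10(68127.3837) = 48.3332 dBi

48.3332 dBi


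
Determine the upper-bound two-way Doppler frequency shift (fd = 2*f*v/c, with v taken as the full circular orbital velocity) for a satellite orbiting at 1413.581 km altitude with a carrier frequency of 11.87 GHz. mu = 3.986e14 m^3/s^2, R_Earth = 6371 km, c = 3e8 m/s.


r = 7.784581e+06 m
v = sqrt(mu/r) = 7155.6819 m/s (worst-case radial velocity)
f = 11.87 GHz = 1.187e+10 Hz
fd = 2*f*v/c = 2*1.187e+10*7155.6819/3.0e+08
fd = 566252.9612 Hz

566252.9612 Hz


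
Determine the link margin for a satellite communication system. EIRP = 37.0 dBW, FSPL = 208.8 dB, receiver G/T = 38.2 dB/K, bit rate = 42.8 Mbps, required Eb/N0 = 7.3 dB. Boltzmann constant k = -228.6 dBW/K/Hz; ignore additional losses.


C/N0 = EIRP - FSPL + G/T - k = 37.0 - 208.8 + 38.2 - (-228.6)
C/N0 = 95.0000 dB-Hz
R_b = 42.8 Mbps = 4.28e+07 bps -> 10*log10(R_b) = 76.3144 dB-Hz
Eb/N0 = C/N0 - 10*log10(R_b) = 95.0000 - 76.3144 = 18.6856 dB
Margin = Eb/N0 - Eb/N0_req = 18.6856 - 7.3 = 11.3856 dB (link closes)

11.3856 dB
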